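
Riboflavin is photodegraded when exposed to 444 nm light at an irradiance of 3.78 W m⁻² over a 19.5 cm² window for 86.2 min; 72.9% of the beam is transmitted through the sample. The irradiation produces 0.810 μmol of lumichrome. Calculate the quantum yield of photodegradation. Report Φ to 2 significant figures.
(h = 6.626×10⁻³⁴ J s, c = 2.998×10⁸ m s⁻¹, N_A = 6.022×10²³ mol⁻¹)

Φ = 0.021

Product: 0.810 μmol = 8.10×10⁻⁷ mol.
Photon energy at 444 nm: hc/λ = (6.626×10⁻³⁴)(2.998×10⁸)/(444×10⁻⁹) = 4.474×10⁻¹⁹ J.
Energy delivered: (3.78 W m⁻²)(19.5×10⁻⁴ m²)(5172 s) = 38.12 J.
Photons incident: 38.12 / 4.474×10⁻¹⁹ = 8.520×10¹⁹, i.e. 8.520×10¹⁹/6.022×10²³ = 1.415×10⁻⁴ mol.
Fraction absorbed: 1 − 72.9/100 = 0.2710.
Photons absorbed: 0.2710 × 1.415×10⁻⁴ = 3.835×10⁻⁵ mol.
Φ = 8.10×10⁻⁷ mol / 3.835×10⁻⁵ mol photons = 0.021.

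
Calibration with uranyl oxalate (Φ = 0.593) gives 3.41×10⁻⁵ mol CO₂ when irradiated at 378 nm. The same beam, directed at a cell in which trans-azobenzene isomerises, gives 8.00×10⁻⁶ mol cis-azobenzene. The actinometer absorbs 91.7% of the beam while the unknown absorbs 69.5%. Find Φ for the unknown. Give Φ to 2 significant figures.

Photons absorbed by the actinometer: 3.41×10⁻⁵ / 0.593 = 5.750×10⁻⁵ mol.
Incident flux: 5.750×10⁻⁵ / 0.917 = 6.270×10⁻⁵ einstein.
Absorbed by unknown: 0.695 × 6.270×10⁻⁵ = 4.358×10⁻⁵ mol.
Φ(unknown) = 8.00×10⁻⁶ / 4.358×10⁻⁵ = 0.18.

Φ = 0.18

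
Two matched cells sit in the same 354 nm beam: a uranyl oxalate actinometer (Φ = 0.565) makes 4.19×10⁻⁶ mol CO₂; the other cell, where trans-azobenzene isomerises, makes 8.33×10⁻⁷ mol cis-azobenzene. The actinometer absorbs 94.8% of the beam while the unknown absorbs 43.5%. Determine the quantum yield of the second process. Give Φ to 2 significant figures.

Φ = 0.24

Photons absorbed by the actinometer: 4.19×10⁻⁶ / 0.565 = 7.416×10⁻⁶ mol.
Incident flux: 7.416×10⁻⁶ / 0.948 = 7.823×10⁻⁶ einstein.
Absorbed by unknown: 0.435 × 7.823×10⁻⁶ = 3.403×10⁻⁶ mol.
Φ(unknown) = 8.33×10⁻⁷ / 3.403×10⁻⁶ = 0.24.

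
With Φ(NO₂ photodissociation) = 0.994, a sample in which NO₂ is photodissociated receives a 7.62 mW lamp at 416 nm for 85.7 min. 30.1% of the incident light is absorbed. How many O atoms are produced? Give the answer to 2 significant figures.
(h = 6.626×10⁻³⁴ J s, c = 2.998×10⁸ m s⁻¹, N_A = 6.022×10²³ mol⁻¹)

2.5×10¹⁹ atoms

Photon energy at 416 nm: hc/λ = (6.626×10⁻³⁴)(2.998×10⁸)/(416×10⁻⁹) = 4.775×10⁻¹⁹ J.
Energy delivered: (7.62 mW)(5142 s) = 39.18 J.
Photons incident: 39.18 / 4.775×10⁻¹⁹ = 8.205×10¹⁹, i.e. 8.205×10¹⁹/6.022×10²³ = 1.363×10⁻⁴ mol.
Photons absorbed: 0.301 × 1.363×10⁻⁴ = 4.103×10⁻⁵ mol.
Product: Φ × n_abs = 0.994 × 4.103×10⁻⁵ = 4.078×10⁻⁵ mol.
As a count: 4.078×10⁻⁵ × 6.022×10²³ = 2.5×10¹⁹.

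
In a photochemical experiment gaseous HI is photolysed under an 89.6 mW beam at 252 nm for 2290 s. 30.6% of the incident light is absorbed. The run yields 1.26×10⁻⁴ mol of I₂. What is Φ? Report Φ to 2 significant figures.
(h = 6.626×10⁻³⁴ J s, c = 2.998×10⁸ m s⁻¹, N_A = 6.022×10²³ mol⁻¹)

Photon energy at 252 nm: hc/λ = (6.626×10⁻³⁴)(2.998×10⁸)/(252×10⁻⁹) = 7.883×10⁻¹⁹ J.
Energy delivered: (89.6 mW)(2290 s) = 205.2 J.
Photons incident: 205.2 / 7.883×10⁻¹⁹ = 2.603×10²⁰, i.e. 2.603×10²⁰/6.022×10²³ = 4.322×10⁻⁴ mol.
Photons absorbed: 0.306 × 4.322×10⁻⁴ = 1.323×10⁻⁴ mol.
Φ = 1.26×10⁻⁴ mol / 1.323×10⁻⁴ mol photons = 0.95.

Φ = 0.95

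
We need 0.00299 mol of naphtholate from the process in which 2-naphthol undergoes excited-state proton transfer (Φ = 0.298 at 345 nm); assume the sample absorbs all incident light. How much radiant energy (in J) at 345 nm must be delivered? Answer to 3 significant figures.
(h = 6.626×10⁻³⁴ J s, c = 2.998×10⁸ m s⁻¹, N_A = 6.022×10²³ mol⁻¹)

3480 J

Photons that must be absorbed: 0.00299 / 0.298 = 0.01003 mol.
Photon energy: hc/λ = 5.758×10⁻¹⁹ J; per mole, 3.467×10⁵ J mol⁻¹.
Energy required: 0.01003 × 3.467×10⁵ = 3480 J.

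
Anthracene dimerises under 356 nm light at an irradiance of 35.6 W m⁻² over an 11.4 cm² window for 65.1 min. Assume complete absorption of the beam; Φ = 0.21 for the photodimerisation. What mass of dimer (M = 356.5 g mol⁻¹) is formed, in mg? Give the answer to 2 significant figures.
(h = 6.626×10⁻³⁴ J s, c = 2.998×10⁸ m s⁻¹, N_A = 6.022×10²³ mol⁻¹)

Photon energy at 356 nm: hc/λ = (6.626×10⁻³⁴)(2.998×10⁸)/(356×10⁻⁹) = 5.580×10⁻¹⁹ J.
Energy delivered: (35.6 W m⁻²)(11.4×10⁻⁴ m²)(3906 s) = 158.5 J.
Photons incident: 158.5 / 5.580×10⁻¹⁹ = 2.841×10²⁰, i.e. 2.841×10²⁰/6.022×10²³ = 4.718×10⁻⁴ mol.
Product: Φ × n_abs = 0.21 × 4.718×10⁻⁴ = 9.908×10⁻⁵ mol.
Mass: 9.908×10⁻⁵ × 356.5 = 0.03532 g = 35 mg.

35 mg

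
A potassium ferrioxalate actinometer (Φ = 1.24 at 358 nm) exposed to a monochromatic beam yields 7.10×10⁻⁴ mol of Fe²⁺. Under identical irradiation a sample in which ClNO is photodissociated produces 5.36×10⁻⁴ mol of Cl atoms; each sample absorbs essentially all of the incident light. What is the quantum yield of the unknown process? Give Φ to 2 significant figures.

Φ = 0.94

Photons absorbed by the actinometer: 7.10×10⁻⁴ / 1.24 = 5.726×10⁻⁴ mol.
Φ(unknown) = 5.36×10⁻⁴ / 5.726×10⁻⁴ = 0.94.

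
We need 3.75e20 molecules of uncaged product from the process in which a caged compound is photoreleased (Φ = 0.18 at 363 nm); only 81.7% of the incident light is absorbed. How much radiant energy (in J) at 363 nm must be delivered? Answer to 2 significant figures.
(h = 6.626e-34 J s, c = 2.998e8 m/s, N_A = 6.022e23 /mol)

1400 J

Product: 3.75e20 / 6.022e23 = 6.227e-4 mol.
Photons that must be absorbed: 6.227e-4 / 0.18 = 0.003459 mol.
Incident photons needed: 0.003459 / 0.817 = 0.004234 mol.
Photon energy: hc/λ = 5.472e-19 J; per mole, 3.295e5 J mol⁻¹.
Energy required: 0.004234 × 3.295e5 = 1400 J.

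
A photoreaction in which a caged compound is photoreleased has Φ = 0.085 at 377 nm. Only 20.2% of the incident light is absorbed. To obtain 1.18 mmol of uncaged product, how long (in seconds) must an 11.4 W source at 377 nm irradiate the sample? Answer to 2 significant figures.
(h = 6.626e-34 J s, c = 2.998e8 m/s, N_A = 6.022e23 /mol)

Product: 1.18 mmol = 0.00118 mol.
Photons that must be absorbed: 0.00118 / 0.085 = 0.01388 mol.
Incident photons needed: 0.01388 / 0.202 = 0.06871 mol.
Photon energy: hc/λ = 5.269e-19 J; per mole, 3.173e5 J mol⁻¹.
Energy required: 0.06871 × 3.173e5 = 2.180e4 J.
Time: 2.180e4 J / 11.4 W = 1900 s.

t ≈ 1900 s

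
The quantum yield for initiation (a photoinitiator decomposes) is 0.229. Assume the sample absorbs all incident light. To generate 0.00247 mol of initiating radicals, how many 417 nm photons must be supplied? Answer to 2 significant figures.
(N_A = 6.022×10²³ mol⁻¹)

Photons that must be absorbed: 0.00247 / 0.229 = 0.01079 mol.
Photon count: 0.01079 × 6.022×10²³ = 6.5×10²¹.

6.5×10²¹ photons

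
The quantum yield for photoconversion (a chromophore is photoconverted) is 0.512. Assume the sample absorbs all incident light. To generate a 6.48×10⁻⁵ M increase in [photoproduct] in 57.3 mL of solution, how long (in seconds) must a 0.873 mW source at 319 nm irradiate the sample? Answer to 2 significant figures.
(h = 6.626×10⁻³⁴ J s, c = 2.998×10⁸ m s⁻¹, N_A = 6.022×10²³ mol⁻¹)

t ≈ 3100 s

Product: (6.48×10⁻⁵ M)(0.0573 L) = 3.713×10⁻⁶ mol.
Photons that must be absorbed: 3.713×10⁻⁶ / 0.512 = 7.252×10⁻⁶ mol.
Photon energy: hc/λ = 6.227×10⁻¹⁹ J; per mole, 3.750×10⁵ J mol⁻¹.
Energy required: 7.252×10⁻⁶ × 3.750×10⁵ = 2.720 J.
Time: 2.720 J / 0.000873 W = 3100 s.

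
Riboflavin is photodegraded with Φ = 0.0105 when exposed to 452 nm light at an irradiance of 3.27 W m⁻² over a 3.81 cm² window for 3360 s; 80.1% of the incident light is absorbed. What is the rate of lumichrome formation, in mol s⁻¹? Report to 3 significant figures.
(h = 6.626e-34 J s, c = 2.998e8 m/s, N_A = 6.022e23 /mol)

Photon energy at 452 nm: hc/λ = (6.626e-34)(2.998e8)/(452e-9) = 4.395e-19 J.
Energy delivered: (3.27 W m⁻²)(3.81e-4 m²)(3360 s) = 4.186 J.
Photons incident: 4.186 / 4.395e-19 = 9.524e18, i.e. 9.524e18/6.022e23 = 1.582e-5 mol.
Photons absorbed: 0.801 × 1.582e-5 = 1.267e-5 mol.
Product formed: 0.0105 × 1.267e-5 = 1.330e-7 mol.
Rate: 1.330e-7 / 3360 s = 3.96e-11 mol s⁻¹.

3.96e-11 mol s⁻¹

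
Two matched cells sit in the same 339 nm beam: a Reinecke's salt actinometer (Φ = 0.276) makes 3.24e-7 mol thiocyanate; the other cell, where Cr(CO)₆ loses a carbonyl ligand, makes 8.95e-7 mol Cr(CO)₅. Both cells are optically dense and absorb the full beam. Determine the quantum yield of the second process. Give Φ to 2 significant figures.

Photons absorbed by the actinometer: 3.24e-7 / 0.276 = 1.174e-6 mol.
Φ(unknown) = 8.95e-7 / 1.174e-6 = 0.76.

Φ = 0.76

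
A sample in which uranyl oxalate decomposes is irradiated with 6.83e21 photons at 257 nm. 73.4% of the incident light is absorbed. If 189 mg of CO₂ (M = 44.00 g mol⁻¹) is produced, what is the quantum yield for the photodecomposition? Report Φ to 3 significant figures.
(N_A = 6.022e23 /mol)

Φ = 0.516

Product: 189 mg / 44.00 g mol⁻¹ = 0.004295 mol.
Moles of photons: 6.83e21 / 6.022e23 = 0.01134 mol.
Photons absorbed: 0.734 × 0.01134 = 0.008324 mol.
Φ = 0.004295 mol / 0.008324 mol photons = 0.516.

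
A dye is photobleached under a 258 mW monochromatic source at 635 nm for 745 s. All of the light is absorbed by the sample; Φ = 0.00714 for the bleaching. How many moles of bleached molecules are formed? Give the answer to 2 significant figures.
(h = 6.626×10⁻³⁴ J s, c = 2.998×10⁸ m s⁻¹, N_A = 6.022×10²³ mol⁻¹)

Photon energy at 635 nm: hc/λ = (6.626×10⁻³⁴)(2.998×10⁸)/(635×10⁻⁹) = 3.128×10⁻¹⁹ J.
Energy delivered: (258 mW)(745 s) = 192.2 J.
Photons incident: 192.2 / 3.128×10⁻¹⁹ = 6.145×10²⁰, i.e. 6.145×10²⁰/6.022×10²³ = 0.001020 mol.
Product: Φ × n_abs = 0.00714 × 0.001020 = 7.283×10⁻⁶ mol.

7.3×10⁻⁶ mol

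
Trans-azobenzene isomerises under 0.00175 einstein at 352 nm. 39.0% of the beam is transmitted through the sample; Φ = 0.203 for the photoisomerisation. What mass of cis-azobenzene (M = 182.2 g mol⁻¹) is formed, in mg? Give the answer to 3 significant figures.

39.5 mg

Fraction absorbed: 1 − 39.0/100 = 0.6100.
Photons absorbed: 0.6100 × 0.00175 = 0.001068 mol.
Product: Φ × n_abs = 0.203 × 0.001068 = 2.168×10⁻⁴ mol.
Mass: 2.168×10⁻⁴ × 182.2 = 0.03950 g = 39.5 mg.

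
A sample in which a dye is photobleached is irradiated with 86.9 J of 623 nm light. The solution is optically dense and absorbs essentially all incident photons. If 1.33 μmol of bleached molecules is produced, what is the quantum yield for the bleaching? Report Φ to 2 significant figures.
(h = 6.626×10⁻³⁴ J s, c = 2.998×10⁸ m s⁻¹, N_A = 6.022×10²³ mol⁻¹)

Φ = 0.0029

Product: 1.33 μmol = 1.33×10⁻⁶ mol.
Photon energy at 623 nm: hc/λ = (6.626×10⁻³⁴)(2.998×10⁸)/(623×10⁻⁹) = 3.189×10⁻¹⁹ J.
Photons incident: 86.9 / 3.189×10⁻¹⁹ = 2.725×10²⁰, i.e. 2.725×10²⁰/6.022×10²³ = 4.525×10⁻⁴ mol.
Φ = 1.33×10⁻⁶ mol / 4.525×10⁻⁴ mol photons = 0.0029.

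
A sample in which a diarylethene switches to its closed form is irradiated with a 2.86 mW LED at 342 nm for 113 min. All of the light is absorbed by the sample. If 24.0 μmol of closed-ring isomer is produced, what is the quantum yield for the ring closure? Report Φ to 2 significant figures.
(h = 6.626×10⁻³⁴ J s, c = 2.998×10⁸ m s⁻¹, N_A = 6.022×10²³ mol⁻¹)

Product: 24.0 μmol = 2.40×10⁻⁵ mol.
Photon energy at 342 nm: hc/λ = (6.626×10⁻³⁴)(2.998×10⁸)/(342×10⁻⁹) = 5.808×10⁻¹⁹ J.
Energy delivered: (2.86 mW)(6780 s) = 19.39 J.
Photons incident: 19.39 / 5.808×10⁻¹⁹ = 3.338×10¹⁹, i.e. 3.338×10¹⁹/6.022×10²³ = 5.543×10⁻⁵ mol.
Φ = 2.40×10⁻⁵ mol / 5.543×10⁻⁵ mol photons = 0.43.

Φ = 0.43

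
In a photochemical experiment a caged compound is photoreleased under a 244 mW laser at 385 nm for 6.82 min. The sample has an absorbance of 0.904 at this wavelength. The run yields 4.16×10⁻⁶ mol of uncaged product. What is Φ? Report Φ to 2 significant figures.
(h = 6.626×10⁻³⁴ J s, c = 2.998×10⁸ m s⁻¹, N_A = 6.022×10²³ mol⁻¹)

Photon energy at 385 nm: hc/λ = (6.626×10⁻³⁴)(2.998×10⁸)/(385×10⁻⁹) = 5.160×10⁻¹⁹ J.
Energy delivered: (244 mW)(409.2 s) = 99.84 J.
Photons incident: 99.84 / 5.160×10⁻¹⁹ = 1.935×10²⁰, i.e. 1.935×10²⁰/6.022×10²³ = 3.213×10⁻⁴ mol.
Fraction absorbed: 1 − 10^(−0.904) = 0.8753.
Photons absorbed: 0.8753 × 3.213×10⁻⁴ = 2.812×10⁻⁴ mol.
Φ = 4.16×10⁻⁶ mol / 2.812×10⁻⁴ mol photons = 0.015.

Φ = 0.015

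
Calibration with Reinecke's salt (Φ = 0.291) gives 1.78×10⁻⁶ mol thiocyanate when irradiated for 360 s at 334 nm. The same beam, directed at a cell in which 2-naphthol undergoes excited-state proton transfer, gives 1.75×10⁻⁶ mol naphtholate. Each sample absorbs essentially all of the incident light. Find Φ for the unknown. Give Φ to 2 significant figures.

Photons absorbed by the actinometer: 1.78×10⁻⁶ / 0.291 = 6.117×10⁻⁶ mol.
Φ(unknown) = 1.75×10⁻⁶ / 6.117×10⁻⁶ = 0.29.

Φ = 0.29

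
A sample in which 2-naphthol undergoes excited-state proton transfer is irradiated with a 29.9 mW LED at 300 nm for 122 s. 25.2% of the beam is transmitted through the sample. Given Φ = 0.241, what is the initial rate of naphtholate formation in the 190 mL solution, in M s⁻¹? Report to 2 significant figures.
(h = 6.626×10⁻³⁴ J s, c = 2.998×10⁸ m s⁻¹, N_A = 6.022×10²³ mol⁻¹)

Photon energy at 300 nm: hc/λ = (6.626×10⁻³⁴)(2.998×10⁸)/(300×10⁻⁹) = 6.622×10⁻¹⁹ J.
Energy delivered: (29.9 mW)(122 s) = 3.648 J.
Photons incident: 3.648 / 6.622×10⁻¹⁹ = 5.509×10¹⁸, i.e. 5.509×10¹⁸/6.022×10²³ = 9.148×10⁻⁶ mol.
Fraction absorbed: 1 − 25.2/100 = 0.7480.
Photons absorbed: 0.7480 × 9.148×10⁻⁶ = 6.843×10⁻⁶ mol.
Product formed: 0.241 × 6.843×10⁻⁶ = 1.649×10⁻⁶ mol.
Rate: 1.649×10⁻⁶ mol / (122 s × 0.19 L) = 7.1×10⁻⁸ M s⁻¹.

7.1×10⁻⁸ M s⁻¹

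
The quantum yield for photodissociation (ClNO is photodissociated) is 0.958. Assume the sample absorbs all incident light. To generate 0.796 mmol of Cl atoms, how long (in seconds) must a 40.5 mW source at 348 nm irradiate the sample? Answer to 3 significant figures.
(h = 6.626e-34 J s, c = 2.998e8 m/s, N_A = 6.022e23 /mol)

t ≈ 7050 s

Product: 0.796 mmol = 7.96e-4 mol.
Photons that must be absorbed: 7.96e-4 / 0.958 = 8.309e-4 mol.
Photon energy: hc/λ = 5.708e-19 J; per mole, 3.437e5 J mol⁻¹.
Energy required: 8.309e-4 × 3.437e5 = 285.6 J.
Time: 285.6 J / 0.0405 W = 7050 s.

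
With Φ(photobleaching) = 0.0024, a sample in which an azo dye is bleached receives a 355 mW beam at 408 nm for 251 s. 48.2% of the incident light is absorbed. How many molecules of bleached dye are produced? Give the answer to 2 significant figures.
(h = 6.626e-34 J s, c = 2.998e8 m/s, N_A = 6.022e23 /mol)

Photon energy at 408 nm: hc/λ = (6.626e-34)(2.998e8)/(408e-9) = 4.869e-19 J.
Energy delivered: (355 mW)(251 s) = 89.10 J.
Photons incident: 89.10 / 4.869e-19 = 1.830e20, i.e. 1.830e20/6.022e23 = 3.039e-4 mol.
Photons absorbed: 0.482 × 3.039e-4 = 1.465e-4 mol.
Product: Φ × n_abs = 0.0024 × 1.465e-4 = 3.516e-7 mol.
As a count: 3.516e-7 × 6.022e23 = 2.1e17.

2.1e17 molecules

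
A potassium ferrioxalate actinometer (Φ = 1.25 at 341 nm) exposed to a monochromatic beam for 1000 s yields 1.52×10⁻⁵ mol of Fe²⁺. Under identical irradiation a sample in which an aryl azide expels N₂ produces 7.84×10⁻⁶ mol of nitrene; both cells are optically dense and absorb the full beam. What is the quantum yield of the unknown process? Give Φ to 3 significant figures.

Φ = 0.645

Photons absorbed by the actinometer: 1.52×10⁻⁵ / 1.25 = 1.216×10⁻⁵ mol.
Φ(unknown) = 7.84×10⁻⁶ / 1.216×10⁻⁵ = 0.645.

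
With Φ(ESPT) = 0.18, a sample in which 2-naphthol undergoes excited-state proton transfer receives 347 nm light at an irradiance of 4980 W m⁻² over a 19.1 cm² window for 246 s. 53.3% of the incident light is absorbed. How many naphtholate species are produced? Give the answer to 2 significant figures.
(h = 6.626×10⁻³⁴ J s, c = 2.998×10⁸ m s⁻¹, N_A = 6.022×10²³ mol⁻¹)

Photon energy at 347 nm: hc/λ = (6.626×10⁻³⁴)(2.998×10⁸)/(347×10⁻⁹) = 5.725×10⁻¹⁹ J.
Energy delivered: (4980 W m⁻²)(19.1×10⁻⁴ m²)(246 s) = 2340 J.
Photons incident: 2340 / 5.725×10⁻¹⁹ = 4.087×10²¹, i.e. 4.087×10²¹/6.022×10²³ = 0.006787 mol.
Photons absorbed: 0.533 × 0.006787 = 0.003617 mol.
Product: Φ × n_abs = 0.18 × 0.003617 = 6.511×10⁻⁴ mol.
As a count: 6.511×10⁻⁴ × 6.022×10²³ = 3.9×10²⁰.

3.9×10²⁰ species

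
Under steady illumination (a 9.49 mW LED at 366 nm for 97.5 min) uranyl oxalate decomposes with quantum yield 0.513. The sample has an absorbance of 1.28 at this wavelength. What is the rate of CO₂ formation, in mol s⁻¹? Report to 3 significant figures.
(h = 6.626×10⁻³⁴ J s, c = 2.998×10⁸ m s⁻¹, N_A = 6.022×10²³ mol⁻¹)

1.41×10⁻⁸ mol s⁻¹

Photon energy at 366 nm: hc/λ = (6.626×10⁻³⁴)(2.998×10⁸)/(366×10⁻⁹) = 5.428×10⁻¹⁹ J.
Energy delivered: (9.49 mW)(5850 s) = 55.52 J.
Photons incident: 55.52 / 5.428×10⁻¹⁹ = 1.023×10²⁰, i.e. 1.023×10²⁰/6.022×10²³ = 1.699×10⁻⁴ mol.
Fraction absorbed: 1 − 10^(−1.28) = 0.9475.
Photons absorbed: 0.9475 × 1.699×10⁻⁴ = 1.610×10⁻⁴ mol.
Product formed: 0.513 × 1.610×10⁻⁴ = 8.259×10⁻⁵ mol.
Rate: 8.259×10⁻⁵ / 5850 s = 1.41×10⁻⁸ mol s⁻¹.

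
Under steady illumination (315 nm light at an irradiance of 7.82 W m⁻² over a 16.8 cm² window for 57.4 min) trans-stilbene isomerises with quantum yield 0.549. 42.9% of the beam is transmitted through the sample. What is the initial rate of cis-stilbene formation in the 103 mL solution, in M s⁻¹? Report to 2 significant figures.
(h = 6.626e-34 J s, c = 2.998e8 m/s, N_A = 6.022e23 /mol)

Photon energy at 315 nm: hc/λ = (6.626e-34)(2.998e8)/(315e-9) = 6.306e-19 J.
Energy delivered: (7.82 W m⁻²)(16.8e-4 m²)(3444 s) = 45.25 J.
Photons incident: 45.25 / 6.306e-19 = 7.176e19, i.e. 7.176e19/6.022e23 = 1.192e-4 mol.
Fraction absorbed: 1 − 42.9/100 = 0.5710.
Photons absorbed: 0.5710 × 1.192e-4 = 6.806e-5 mol.
Product formed: 0.549 × 6.806e-5 = 3.736e-5 mol.
Rate: 3.736e-5 mol / (3444 s × 0.103 L) = 1.1e-7 M s⁻¹.

1.1e-7 M s⁻¹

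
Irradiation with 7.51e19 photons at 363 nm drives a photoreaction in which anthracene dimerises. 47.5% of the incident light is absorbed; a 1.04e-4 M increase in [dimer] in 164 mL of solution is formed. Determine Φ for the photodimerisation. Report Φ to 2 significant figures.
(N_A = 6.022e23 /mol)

Product: (1.04e-4 M)(0.164 L) = 1.706e-5 mol.
Moles of photons: 7.51e19 / 6.022e23 = 1.247e-4 mol.
Photons absorbed: 0.475 × 1.247e-4 = 5.923e-5 mol.
Φ = 1.706e-5 mol / 5.923e-5 mol photons = 0.29.

Φ = 0.29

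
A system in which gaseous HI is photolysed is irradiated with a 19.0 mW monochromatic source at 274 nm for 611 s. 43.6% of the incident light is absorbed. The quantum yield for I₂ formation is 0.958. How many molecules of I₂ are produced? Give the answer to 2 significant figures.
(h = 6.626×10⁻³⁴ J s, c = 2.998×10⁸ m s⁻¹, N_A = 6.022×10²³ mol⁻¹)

6.7×10¹⁸ molecules

Photon energy at 274 nm: hc/λ = (6.626×10⁻³⁴)(2.998×10⁸)/(274×10⁻⁹) = 7.250×10⁻¹⁹ J.
Energy delivered: (19.0 mW)(611 s) = 11.61 J.
Photons incident: 11.61 / 7.250×10⁻¹⁹ = 1.601×10¹⁹, i.e. 1.601×10¹⁹/6.022×10²³ = 2.659×10⁻⁵ mol.
Photons absorbed: 0.436 × 2.659×10⁻⁵ = 1.159×10⁻⁵ mol.
Product: Φ × n_abs = 0.958 × 1.159×10⁻⁵ = 1.110×10⁻⁵ mol.
As a count: 1.110×10⁻⁵ × 6.022×10²³ = 6.7×10¹⁸.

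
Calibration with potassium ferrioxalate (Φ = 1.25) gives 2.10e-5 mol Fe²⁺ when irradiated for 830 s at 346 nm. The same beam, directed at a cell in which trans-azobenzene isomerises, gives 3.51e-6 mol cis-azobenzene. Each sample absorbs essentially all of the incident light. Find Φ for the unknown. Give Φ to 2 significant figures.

Photons absorbed by the actinometer: 2.10e-5 / 1.25 = 1.680e-5 mol.
Φ(unknown) = 3.51e-6 / 1.680e-5 = 0.21.

Φ = 0.21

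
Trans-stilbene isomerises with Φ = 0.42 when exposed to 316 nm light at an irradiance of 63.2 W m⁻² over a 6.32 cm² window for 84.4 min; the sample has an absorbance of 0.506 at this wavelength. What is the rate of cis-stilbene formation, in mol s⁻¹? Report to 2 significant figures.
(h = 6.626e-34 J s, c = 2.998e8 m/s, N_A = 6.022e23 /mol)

3.0e-8 mol s⁻¹

Photon energy at 316 nm: hc/λ = (6.626e-34)(2.998e8)/(316e-9) = 6.286e-19 J.
Energy delivered: (63.2 W m⁻²)(6.32e-4 m²)(5064 s) = 202.3 J.
Photons incident: 202.3 / 6.286e-19 = 3.218e20, i.e. 3.218e20/6.022e23 = 5.344e-4 mol.
Fraction absorbed: 1 − 10^(−0.506) = 0.6881.
Photons absorbed: 0.6881 × 5.344e-4 = 3.677e-4 mol.
Product formed: 0.42 × 3.677e-4 = 1.544e-4 mol.
Rate: 1.544e-4 / 5064 s = 3.0e-8 mol s⁻¹.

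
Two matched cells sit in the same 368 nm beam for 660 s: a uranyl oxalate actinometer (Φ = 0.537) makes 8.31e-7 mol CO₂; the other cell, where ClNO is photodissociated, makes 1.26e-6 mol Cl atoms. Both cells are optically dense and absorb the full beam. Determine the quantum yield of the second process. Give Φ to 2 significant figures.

Photons absorbed by the actinometer: 8.31e-7 / 0.537 = 1.547e-6 mol.
Φ(unknown) = 1.26e-6 / 1.547e-6 = 0.81.

Φ = 0.81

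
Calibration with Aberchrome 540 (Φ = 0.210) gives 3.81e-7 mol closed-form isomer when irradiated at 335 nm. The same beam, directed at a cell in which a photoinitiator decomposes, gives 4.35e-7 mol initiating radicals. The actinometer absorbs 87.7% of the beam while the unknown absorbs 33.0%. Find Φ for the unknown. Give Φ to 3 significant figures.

Φ = 0.637

Photons absorbed by the actinometer: 3.81e-7 / 0.210 = 1.814e-6 mol.
Incident flux: 1.814e-6 / 0.877 = 2.068e-6 einstein.
Absorbed by unknown: 0.330 × 2.068e-6 = 6.824e-7 mol.
Φ(unknown) = 4.35e-7 / 6.824e-7 = 0.637.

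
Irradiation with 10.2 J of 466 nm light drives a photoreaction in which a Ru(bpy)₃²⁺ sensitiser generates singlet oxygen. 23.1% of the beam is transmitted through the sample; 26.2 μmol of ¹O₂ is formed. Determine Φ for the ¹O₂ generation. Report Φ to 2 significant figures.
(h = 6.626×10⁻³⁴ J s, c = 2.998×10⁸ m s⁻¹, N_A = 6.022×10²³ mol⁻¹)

Φ = 0.86

Product: 26.2 μmol = 2.62×10⁻⁵ mol.
Photon energy at 466 nm: hc/λ = (6.626×10⁻³⁴)(2.998×10⁸)/(466×10⁻⁹) = 4.263×10⁻¹⁹ J.
Photons incident: 10.2 / 4.263×10⁻¹⁹ = 2.393×10¹⁹, i.e. 2.393×10¹⁹/6.022×10²³ = 3.974×10⁻⁵ mol.
Fraction absorbed: 1 − 23.1/100 = 0.7690.
Photons absorbed: 0.7690 × 3.974×10⁻⁵ = 3.056×10⁻⁵ mol.
Φ = 2.62×10⁻⁵ mol / 3.056×10⁻⁵ mol photons = 0.86.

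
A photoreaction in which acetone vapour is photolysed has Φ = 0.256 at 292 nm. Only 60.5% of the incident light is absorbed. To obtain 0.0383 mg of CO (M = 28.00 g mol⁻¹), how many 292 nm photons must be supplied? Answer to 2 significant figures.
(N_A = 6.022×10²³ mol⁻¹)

Product: 0.0383 mg / 28.00 g mol⁻¹ = 1.368×10⁻⁶ mol.
Photons that must be absorbed: 1.368×10⁻⁶ / 0.256 = 5.344×10⁻⁶ mol.
Incident photons needed: 5.344×10⁻⁶ / 0.605 = 8.833×10⁻⁶ mol.
Photon count: 8.833×10⁻⁶ × 6.022×10²³ = 5.3×10¹⁸.

5.3×10¹⁸ photons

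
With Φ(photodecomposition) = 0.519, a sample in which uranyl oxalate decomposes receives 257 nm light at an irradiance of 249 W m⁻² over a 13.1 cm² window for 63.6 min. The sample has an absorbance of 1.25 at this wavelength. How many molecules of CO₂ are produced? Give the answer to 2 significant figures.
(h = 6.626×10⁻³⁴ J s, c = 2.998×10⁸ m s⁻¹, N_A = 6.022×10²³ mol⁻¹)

Photon energy at 257 nm: hc/λ = (6.626×10⁻³⁴)(2.998×10⁸)/(257×10⁻⁹) = 7.729×10⁻¹⁹ J.
Energy delivered: (249 W m⁻²)(13.1×10⁻⁴ m²)(3816 s) = 1245 J.
Photons incident: 1245 / 7.729×10⁻¹⁹ = 1.611×10²¹, i.e. 1.611×10²¹/6.022×10²³ = 0.002675 mol.
Fraction absorbed: 1 − 10^(−1.25) = 0.9438.
Photons absorbed: 0.9438 × 0.002675 = 0.002525 mol.
Product: Φ × n_abs = 0.519 × 0.002525 = 0.001310 mol.
As a count: 0.001310 × 6.022×10²³ = 7.9×10²⁰.

7.9×10²⁰ molecules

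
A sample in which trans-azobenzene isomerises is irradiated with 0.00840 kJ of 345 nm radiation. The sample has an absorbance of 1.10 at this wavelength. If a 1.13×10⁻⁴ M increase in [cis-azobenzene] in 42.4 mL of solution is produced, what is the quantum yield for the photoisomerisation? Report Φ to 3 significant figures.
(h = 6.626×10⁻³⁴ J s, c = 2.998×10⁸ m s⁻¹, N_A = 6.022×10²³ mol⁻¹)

Φ = 0.215

Product: (1.13×10⁻⁴ M)(0.0424 L) = 4.791×10⁻⁶ mol.
Photon energy at 345 nm: hc/λ = (6.626×10⁻³⁴)(2.998×10⁸)/(345×10⁻⁹) = 5.758×10⁻¹⁹ J.
Incident energy: 0.00840 kJ = 8.40 J.
Photons incident: 8.40 / 5.758×10⁻¹⁹ = 1.459×10¹⁹, i.e. 1.459×10¹⁹/6.022×10²³ = 2.423×10⁻⁵ mol.
Fraction absorbed: 1 − 10^(−1.10) = 0.9206.
Photons absorbed: 0.9206 × 2.423×10⁻⁵ = 2.231×10⁻⁵ mol.
Φ = 4.791×10⁻⁶ mol / 2.231×10⁻⁵ mol photons = 0.215.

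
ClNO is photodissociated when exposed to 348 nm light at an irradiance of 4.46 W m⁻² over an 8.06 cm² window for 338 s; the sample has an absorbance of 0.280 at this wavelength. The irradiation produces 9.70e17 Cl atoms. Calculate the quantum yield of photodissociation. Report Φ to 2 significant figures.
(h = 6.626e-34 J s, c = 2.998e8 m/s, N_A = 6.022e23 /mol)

Φ = 0.96

Product: 9.70e17 / 6.022e23 = 1.611e-6 mol.
Photon energy at 348 nm: hc/λ = (6.626e-34)(2.998e8)/(348e-9) = 5.708e-19 J.
Energy delivered: (4.46 W m⁻²)(8.06e-4 m²)(338 s) = 1.215 J.
Photons incident: 1.215 / 5.708e-19 = 2.129e18, i.e. 2.129e18/6.022e23 = 3.535e-6 mol.
Fraction absorbed: 1 − 10^(−0.280) = 0.4752.
Photons absorbed: 0.4752 × 3.535e-6 = 1.680e-6 mol.
Φ = 1.611e-6 mol / 1.680e-6 mol photons = 0.96.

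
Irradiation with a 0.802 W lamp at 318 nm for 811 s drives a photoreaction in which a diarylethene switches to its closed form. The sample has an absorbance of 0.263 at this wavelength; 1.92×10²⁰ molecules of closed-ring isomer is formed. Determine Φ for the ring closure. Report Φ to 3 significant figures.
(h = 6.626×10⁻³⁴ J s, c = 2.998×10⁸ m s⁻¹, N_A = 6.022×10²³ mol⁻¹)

Φ = 0.406

Product: 1.92×10²⁰ / 6.022×10²³ = 3.188×10⁻⁴ mol.
Photon energy at 318 nm: hc/λ = (6.626×10⁻³⁴)(2.998×10⁸)/(318×10⁻⁹) = 6.247×10⁻¹⁹ J.
Energy delivered: (0.802 W)(811 s) = 650.4 J.
Photons incident: 650.4 / 6.247×10⁻¹⁹ = 1.041×10²¹, i.e. 1.041×10²¹/6.022×10²³ = 0.001729 mol.
Fraction absorbed: 1 − 10^(−0.263) = 0.4542.
Photons absorbed: 0.4542 × 0.001729 = 7.853×10⁻⁴ mol.
Φ = 3.188×10⁻⁴ mol / 7.853×10⁻⁴ mol photons = 0.406.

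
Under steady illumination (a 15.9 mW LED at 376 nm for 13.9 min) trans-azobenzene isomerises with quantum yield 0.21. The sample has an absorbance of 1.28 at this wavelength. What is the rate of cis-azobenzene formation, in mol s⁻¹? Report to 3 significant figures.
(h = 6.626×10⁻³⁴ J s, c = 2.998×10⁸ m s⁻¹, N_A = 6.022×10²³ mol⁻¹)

Photon energy at 376 nm: hc/λ = (6.626×10⁻³⁴)(2.998×10⁸)/(376×10⁻⁹) = 5.283×10⁻¹⁹ J.
Energy delivered: (15.9 mW)(834 s) = 13.26 J.
Photons incident: 13.26 / 5.283×10⁻¹⁹ = 2.510×10¹⁹, i.e. 2.510×10¹⁹/6.022×10²³ = 4.168×10⁻⁵ mol.
Fraction absorbed: 1 − 10^(−1.28) = 0.9475.
Photons absorbed: 0.9475 × 4.168×10⁻⁵ = 3.949×10⁻⁵ mol.
Product formed: 0.21 × 3.949×10⁻⁵ = 8.293×10⁻⁶ mol.
Rate: 8.293×10⁻⁶ / 834 s = 9.94×10⁻⁹ mol s⁻¹.

9.94×10⁻⁹ mol s⁻¹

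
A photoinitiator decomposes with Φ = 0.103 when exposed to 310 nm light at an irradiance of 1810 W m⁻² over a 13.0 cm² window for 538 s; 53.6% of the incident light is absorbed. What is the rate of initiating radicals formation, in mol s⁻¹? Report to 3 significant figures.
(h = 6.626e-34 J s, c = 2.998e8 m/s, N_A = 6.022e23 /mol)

3.37e-7 mol s⁻¹

Photon energy at 310 nm: hc/λ = (6.626e-34)(2.998e8)/(310e-9) = 6.408e-19 J.
Energy delivered: (1810 W m⁻²)(13.0e-4 m²)(538 s) = 1266 J.
Photons incident: 1266 / 6.408e-19 = 1.976e21, i.e. 1.976e21/6.022e23 = 0.003281 mol.
Photons absorbed: 0.536 × 0.003281 = 0.001759 mol.
Product formed: 0.103 × 0.001759 = 1.812e-4 mol.
Rate: 1.812e-4 / 538 s = 3.37e-7 mol s⁻¹.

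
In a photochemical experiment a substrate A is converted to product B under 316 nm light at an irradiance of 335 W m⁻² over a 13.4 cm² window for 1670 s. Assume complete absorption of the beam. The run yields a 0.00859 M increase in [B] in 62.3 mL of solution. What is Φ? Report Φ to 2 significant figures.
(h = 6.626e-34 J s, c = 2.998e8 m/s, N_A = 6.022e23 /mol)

Φ = 0.27

Product: (0.00859 M)(0.0623 L) = 5.352e-4 mol.
Photon energy at 316 nm: hc/λ = (6.626e-34)(2.998e8)/(316e-9) = 6.286e-19 J.
Energy delivered: (335 W m⁻²)(13.4e-4 m²)(1670 s) = 749.7 J.
Photons incident: 749.7 / 6.286e-19 = 1.193e21, i.e. 1.193e21/6.022e23 = 0.001981 mol.
Φ = 5.352e-4 mol / 0.001981 mol photons = 0.27.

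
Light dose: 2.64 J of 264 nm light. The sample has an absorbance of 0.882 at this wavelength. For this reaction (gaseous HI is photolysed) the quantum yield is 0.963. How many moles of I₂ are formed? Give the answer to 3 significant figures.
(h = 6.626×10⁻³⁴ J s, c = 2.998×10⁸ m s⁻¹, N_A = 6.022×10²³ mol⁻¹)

4.87×10⁻⁶ mol

Photon energy at 264 nm: hc/λ = (6.626×10⁻³⁴)(2.998×10⁸)/(264×10⁻⁹) = 7.525×10⁻¹⁹ J.
Photons incident: 2.64 / 7.525×10⁻¹⁹ = 3.508×10¹⁸, i.e. 3.508×10¹⁸/6.022×10²³ = 5.825×10⁻⁶ mol.
Fraction absorbed: 1 − 10^(−0.882) = 0.8688.
Photons absorbed: 0.8688 × 5.825×10⁻⁶ = 5.061×10⁻⁶ mol.
Product: Φ × n_abs = 0.963 × 5.061×10⁻⁶ = 4.874×10⁻⁶ mol.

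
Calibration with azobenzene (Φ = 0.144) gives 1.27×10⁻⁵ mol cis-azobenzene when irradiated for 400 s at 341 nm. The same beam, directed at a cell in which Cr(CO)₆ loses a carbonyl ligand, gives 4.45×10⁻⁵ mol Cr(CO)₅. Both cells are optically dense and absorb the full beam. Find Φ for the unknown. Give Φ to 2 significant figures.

Φ = 0.50

Photons absorbed by the actinometer: 1.27×10⁻⁵ / 0.144 = 8.819×10⁻⁵ mol.
Φ(unknown) = 4.45×10⁻⁵ / 8.819×10⁻⁵ = 0.50.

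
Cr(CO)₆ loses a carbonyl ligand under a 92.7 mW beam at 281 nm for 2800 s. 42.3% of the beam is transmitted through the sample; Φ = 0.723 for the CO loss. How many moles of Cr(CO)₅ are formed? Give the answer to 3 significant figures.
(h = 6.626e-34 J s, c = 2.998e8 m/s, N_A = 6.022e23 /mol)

2.54e-4 mol

Photon energy at 281 nm: hc/λ = (6.626e-34)(2.998e8)/(281e-9) = 7.069e-19 J.
Energy delivered: (92.7 mW)(2800 s) = 259.6 J.
Photons incident: 259.6 / 7.069e-19 = 3.672e20, i.e. 3.672e20/6.022e23 = 6.098e-4 mol.
Fraction absorbed: 1 − 42.3/100 = 0.5770.
Photons absorbed: 0.5770 × 6.098e-4 = 3.519e-4 mol.
Product: Φ × n_abs = 0.723 × 3.519e-4 = 2.544e-4 mol.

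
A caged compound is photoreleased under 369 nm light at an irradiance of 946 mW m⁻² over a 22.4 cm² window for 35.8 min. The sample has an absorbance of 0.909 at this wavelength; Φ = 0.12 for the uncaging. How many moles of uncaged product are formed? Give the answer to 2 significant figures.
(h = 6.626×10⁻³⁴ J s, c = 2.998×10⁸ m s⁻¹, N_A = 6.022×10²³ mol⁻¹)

1.5×10⁻⁶ mol

Photon energy at 369 nm: hc/λ = (6.626×10⁻³⁴)(2.998×10⁸)/(369×10⁻⁹) = 5.383×10⁻¹⁹ J.
Energy delivered: (946 mW m⁻²)(22.4×10⁻⁴ m²)(2148 s) = 4.552 J.
Photons incident: 4.552 / 5.383×10⁻¹⁹ = 8.456×10¹⁸, i.e. 8.456×10¹⁸/6.022×10²³ = 1.404×10⁻⁵ mol.
Fraction absorbed: 1 − 10^(−0.909) = 0.8767.
Photons absorbed: 0.8767 × 1.404×10⁻⁵ = 1.231×10⁻⁵ mol.
Product: Φ × n_abs = 0.12 × 1.231×10⁻⁵ = 1.477×10⁻⁶ mol.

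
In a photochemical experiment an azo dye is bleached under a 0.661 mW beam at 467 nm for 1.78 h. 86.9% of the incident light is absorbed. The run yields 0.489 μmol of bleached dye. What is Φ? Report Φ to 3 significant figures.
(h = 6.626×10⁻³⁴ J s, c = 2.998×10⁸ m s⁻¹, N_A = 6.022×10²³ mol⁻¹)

Product: 0.489 μmol = 4.89×10⁻⁷ mol.
Photon energy at 467 nm: hc/λ = (6.626×10⁻³⁴)(2.998×10⁸)/(467×10⁻⁹) = 4.254×10⁻¹⁹ J.
Energy delivered: (0.661 mW)(6408 s) = 4.236 J.
Photons incident: 4.236 / 4.254×10⁻¹⁹ = 9.958×10¹⁸, i.e. 9.958×10¹⁸/6.022×10²³ = 1.654×10⁻⁵ mol.
Photons absorbed: 0.869 × 1.654×10⁻⁵ = 1.437×10⁻⁵ mol.
Φ = 4.89×10⁻⁷ mol / 1.437×10⁻⁵ mol photons = 0.0340.

Φ = 0.0340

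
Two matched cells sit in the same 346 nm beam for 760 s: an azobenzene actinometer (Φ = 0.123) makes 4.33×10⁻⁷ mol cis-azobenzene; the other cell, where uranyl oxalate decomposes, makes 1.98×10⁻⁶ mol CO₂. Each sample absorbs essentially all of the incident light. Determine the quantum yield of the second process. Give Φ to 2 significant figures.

Φ = 0.56

Photons absorbed by the actinometer: 4.33×10⁻⁷ / 0.123 = 3.520×10⁻⁶ mol.
Φ(unknown) = 1.98×10⁻⁶ / 3.520×10⁻⁶ = 0.56.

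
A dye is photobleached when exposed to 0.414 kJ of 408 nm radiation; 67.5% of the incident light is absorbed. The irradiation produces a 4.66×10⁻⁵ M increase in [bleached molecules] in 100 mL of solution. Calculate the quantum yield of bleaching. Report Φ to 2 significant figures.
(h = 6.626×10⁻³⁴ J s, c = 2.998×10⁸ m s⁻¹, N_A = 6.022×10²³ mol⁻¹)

Φ = 0.0049

Product: (4.66×10⁻⁵ M)(0.1 L) = 4.660×10⁻⁶ mol.
Photon energy at 408 nm: hc/λ = (6.626×10⁻³⁴)(2.998×10⁸)/(408×10⁻⁹) = 4.869×10⁻¹⁹ J.
Incident energy: 0.414 kJ = 414 J.
Photons incident: 414 / 4.869×10⁻¹⁹ = 8.503×10²⁰, i.e. 8.503×10²⁰/6.022×10²³ = 0.001412 mol.
Photons absorbed: 0.675 × 0.001412 = 9.531×10⁻⁴ mol.
Φ = 4.660×10⁻⁶ mol / 9.531×10⁻⁴ mol photons = 0.0049.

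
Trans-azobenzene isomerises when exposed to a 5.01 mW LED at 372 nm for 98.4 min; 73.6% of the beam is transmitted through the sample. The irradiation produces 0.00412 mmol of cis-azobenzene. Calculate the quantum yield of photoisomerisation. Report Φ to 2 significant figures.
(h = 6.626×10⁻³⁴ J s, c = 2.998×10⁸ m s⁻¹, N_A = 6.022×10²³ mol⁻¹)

Product: 0.00412 mmol = 4.12×10⁻⁶ mol.
Photon energy at 372 nm: hc/λ = (6.626×10⁻³⁴)(2.998×10⁸)/(372×10⁻⁹) = 5.340×10⁻¹⁹ J.
Energy delivered: (5.01 mW)(5904 s) = 29.58 J.
Photons incident: 29.58 / 5.340×10⁻¹⁹ = 5.539×10¹⁹, i.e. 5.539×10¹⁹/6.022×10²³ = 9.198×10⁻⁵ mol.
Fraction absorbed: 1 − 73.6/100 = 0.2640.
Photons absorbed: 0.2640 × 9.198×10⁻⁵ = 2.428×10⁻⁵ mol.
Φ = 4.12×10⁻⁶ mol / 2.428×10⁻⁵ mol photons = 0.17.

Φ = 0.17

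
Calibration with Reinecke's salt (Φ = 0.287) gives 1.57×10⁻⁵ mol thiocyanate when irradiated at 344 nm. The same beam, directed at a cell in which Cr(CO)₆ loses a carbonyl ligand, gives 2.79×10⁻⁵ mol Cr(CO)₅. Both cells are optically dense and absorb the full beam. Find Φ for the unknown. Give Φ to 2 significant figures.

Photons absorbed by the actinometer: 1.57×10⁻⁵ / 0.287 = 5.470×10⁻⁵ mol.
Φ(unknown) = 2.79×10⁻⁵ / 5.470×10⁻⁵ = 0.51.

Φ = 0.51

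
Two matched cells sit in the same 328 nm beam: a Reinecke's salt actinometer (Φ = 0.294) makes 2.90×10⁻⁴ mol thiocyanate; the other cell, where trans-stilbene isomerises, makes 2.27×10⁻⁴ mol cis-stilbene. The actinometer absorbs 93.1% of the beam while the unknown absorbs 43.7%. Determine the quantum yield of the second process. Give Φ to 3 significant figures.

Φ = 0.490

Photons absorbed by the actinometer: 2.90×10⁻⁴ / 0.294 = 9.864×10⁻⁴ mol.
Incident flux: 9.864×10⁻⁴ / 0.931 = 0.001060 einstein.
Absorbed by unknown: 0.437 × 0.001060 = 4.632×10⁻⁴ mol.
Φ(unknown) = 2.27×10⁻⁴ / 4.632×10⁻⁴ = 0.490.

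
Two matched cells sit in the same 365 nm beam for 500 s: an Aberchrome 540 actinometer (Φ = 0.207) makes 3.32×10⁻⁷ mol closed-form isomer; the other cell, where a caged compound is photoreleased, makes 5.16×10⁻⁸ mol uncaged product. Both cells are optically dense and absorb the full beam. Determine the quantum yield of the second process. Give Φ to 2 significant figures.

Φ = 0.032

Photons absorbed by the actinometer: 3.32×10⁻⁷ / 0.207 = 1.604×10⁻⁶ mol.
Φ(unknown) = 5.16×10⁻⁸ / 1.604×10⁻⁶ = 0.032.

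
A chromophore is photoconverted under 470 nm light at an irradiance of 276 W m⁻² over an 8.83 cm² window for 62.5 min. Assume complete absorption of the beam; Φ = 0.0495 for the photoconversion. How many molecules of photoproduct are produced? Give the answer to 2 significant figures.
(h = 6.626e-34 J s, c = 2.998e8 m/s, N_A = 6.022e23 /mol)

1.1e20 molecules

Photon energy at 470 nm: hc/λ = (6.626e-34)(2.998e8)/(470e-9) = 4.227e-19 J.
Energy delivered: (276 W m⁻²)(8.83e-4 m²)(3750 s) = 913.9 J.
Photons incident: 913.9 / 4.227e-19 = 2.162e21, i.e. 2.162e21/6.022e23 = 0.003590 mol.
Product: Φ × n_abs = 0.0495 × 0.003590 = 1.777e-4 mol.
As a count: 1.777e-4 × 6.022e23 = 1.1e20.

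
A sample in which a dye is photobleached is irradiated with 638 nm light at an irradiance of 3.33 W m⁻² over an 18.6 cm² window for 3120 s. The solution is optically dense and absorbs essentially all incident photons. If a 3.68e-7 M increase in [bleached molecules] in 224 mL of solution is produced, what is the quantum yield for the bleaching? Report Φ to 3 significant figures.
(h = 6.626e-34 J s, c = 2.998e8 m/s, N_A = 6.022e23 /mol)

Φ = 8.00e-4

Product: (3.68e-7 M)(0.224 L) = 8.243e-8 mol.
Photon energy at 638 nm: hc/λ = (6.626e-34)(2.998e8)/(638e-9) = 3.114e-19 J.
Energy delivered: (3.33 W m⁻²)(18.6e-4 m²)(3120 s) = 19.32 J.
Photons incident: 19.32 / 3.114e-19 = 6.204e19, i.e. 6.204e19/6.022e23 = 1.030e-4 mol.
Φ = 8.243e-8 mol / 1.030e-4 mol photons = 8.00e-4.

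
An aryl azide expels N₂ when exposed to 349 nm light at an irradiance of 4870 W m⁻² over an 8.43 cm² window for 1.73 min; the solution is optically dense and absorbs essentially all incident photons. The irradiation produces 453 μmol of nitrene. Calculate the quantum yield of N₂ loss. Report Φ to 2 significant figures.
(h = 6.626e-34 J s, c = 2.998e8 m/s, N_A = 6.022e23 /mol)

Product: 453 μmol = 4.53e-4 mol.
Photon energy at 349 nm: hc/λ = (6.626e-34)(2.998e8)/(349e-9) = 5.692e-19 J.
Energy delivered: (4870 W m⁻²)(8.43e-4 m²)(103.8 s) = 426.1 J.
Photons incident: 426.1 / 5.692e-19 = 7.486e20, i.e. 7.486e20/6.022e23 = 0.001243 mol.
Φ = 4.53e-4 mol / 0.001243 mol photons = 0.36.

Φ = 0.36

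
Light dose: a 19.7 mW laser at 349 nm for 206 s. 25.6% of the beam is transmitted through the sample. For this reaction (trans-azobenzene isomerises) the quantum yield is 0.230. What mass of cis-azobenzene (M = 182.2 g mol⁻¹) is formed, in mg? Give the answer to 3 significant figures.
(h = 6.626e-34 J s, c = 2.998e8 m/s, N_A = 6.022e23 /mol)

Photon energy at 349 nm: hc/λ = (6.626e-34)(2.998e8)/(349e-9) = 5.692e-19 J.
Energy delivered: (19.7 mW)(206 s) = 4.058 J.
Photons incident: 4.058 / 5.692e-19 = 7.129e18, i.e. 7.129e18/6.022e23 = 1.184e-5 mol.
Fraction absorbed: 1 − 25.6/100 = 0.7440.
Photons absorbed: 0.7440 × 1.184e-5 = 8.809e-6 mol.
Product: Φ × n_abs = 0.230 × 8.809e-6 = 2.026e-6 mol.
Mass: 2.026e-6 × 182.2 = 3.691e-4 g = 0.369 mg.

0.369 mg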